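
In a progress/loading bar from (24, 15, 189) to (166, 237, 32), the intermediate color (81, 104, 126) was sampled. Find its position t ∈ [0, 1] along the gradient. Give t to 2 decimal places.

0.40

Invert the lerp on the G channel (largest span, 222): t = (104 − 15) / (237 − 15) = 89/222 = 0.4009.
Check on R: (81 − 24)/(166 − 24) = 0.4014 ✓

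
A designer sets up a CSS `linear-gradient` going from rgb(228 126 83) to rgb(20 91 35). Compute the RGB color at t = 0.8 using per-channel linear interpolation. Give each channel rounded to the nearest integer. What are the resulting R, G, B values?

(62, 98, 45)

R = 228 + 0.8 × (20 − 228) = 228 + 0.8 × -208 = 61.6 → 62
G = 126 + 0.8 × (91 − 126) = 126 + 0.8 × -35 = 98 → 98
B = 83 + 0.8 × (35 − 83) = 83 + 0.8 × -48 = 44.6 → 45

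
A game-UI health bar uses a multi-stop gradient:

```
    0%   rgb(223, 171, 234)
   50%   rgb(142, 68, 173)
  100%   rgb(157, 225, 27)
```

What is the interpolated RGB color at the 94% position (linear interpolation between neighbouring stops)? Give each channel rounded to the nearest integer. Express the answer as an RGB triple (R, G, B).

94% lies between the 50% and 100% stops, so the local fraction is t = (94 − 50)/(100 − 50) = 44/50 ≈ 0.88.
R = 142 + 0.88 × (157 − 142) = 155.2 → 155
G = 68 + 0.88 × (225 − 68) = 206.16 → 206
B = 173 + 0.88 × (27 − 173) = 44.52 → 45

(155, 206, 45)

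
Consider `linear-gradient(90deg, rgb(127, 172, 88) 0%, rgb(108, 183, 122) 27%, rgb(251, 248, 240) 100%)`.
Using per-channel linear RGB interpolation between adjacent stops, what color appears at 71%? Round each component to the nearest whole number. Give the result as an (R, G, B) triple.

(194, 222, 193)

71% lies between the 27% and 100% stops, so the local fraction is t = (71 − 27)/(100 − 27) = 44/73 ≈ 0.6027.
R = 108 + 0.6027 × (251 − 108) = 194.186 → 194
G = 183 + 0.6027 × (248 − 183) = 222.175 → 222
B = 122 + 0.6027 × (240 − 122) = 193.119 → 193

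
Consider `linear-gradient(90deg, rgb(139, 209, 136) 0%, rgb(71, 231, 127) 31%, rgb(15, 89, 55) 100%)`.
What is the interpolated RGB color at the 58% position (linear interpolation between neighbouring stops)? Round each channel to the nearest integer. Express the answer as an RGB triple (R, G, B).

(49, 175, 99)

58% lies between the 31% and 100% stops, so the local fraction is t = (58 − 31)/(100 − 31) = 27/69 ≈ 0.3913.
R = 71 + 0.3913 × (15 − 71) = 49.087 → 49
G = 231 + 0.3913 × (89 − 231) = 175.435 → 175
B = 127 + 0.3913 × (55 − 127) = 98.826 → 99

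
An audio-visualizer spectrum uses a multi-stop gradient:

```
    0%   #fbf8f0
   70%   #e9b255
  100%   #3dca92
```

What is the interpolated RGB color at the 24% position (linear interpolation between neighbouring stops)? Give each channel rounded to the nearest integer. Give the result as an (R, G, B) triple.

(245, 224, 187)

24% lies between the 0% and 70% stops, so the local fraction is t = (24 − 0)/(70 − 0) = 24/70 ≈ 0.3429.
#fbf8f0 → (251, 248, 240); #e9b255 → (233, 178, 85).
R = 251 + 0.3429 × (233 − 251) = 244.828 → 245
G = 248 + 0.3429 × (178 − 248) = 223.997 → 224
B = 240 + 0.3429 × (85 − 240) = 186.851 → 187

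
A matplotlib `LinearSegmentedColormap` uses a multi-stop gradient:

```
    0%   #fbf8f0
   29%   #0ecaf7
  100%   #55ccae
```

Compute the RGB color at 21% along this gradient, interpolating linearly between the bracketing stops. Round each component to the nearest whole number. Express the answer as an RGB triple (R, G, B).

21% lies between the 0% and 29% stops, so the local fraction is t = (21 − 0)/(29 − 0) = 21/29 ≈ 0.7241.
#fbf8f0 → (251, 248, 240); #0ecaf7 → (14, 202, 247).
R = 251 + 0.7241 × (14 − 251) = 79.388 → 79
G = 248 + 0.7241 × (202 − 248) = 214.691 → 215
B = 240 + 0.7241 × (247 − 240) = 245.069 → 245

(79, 215, 245)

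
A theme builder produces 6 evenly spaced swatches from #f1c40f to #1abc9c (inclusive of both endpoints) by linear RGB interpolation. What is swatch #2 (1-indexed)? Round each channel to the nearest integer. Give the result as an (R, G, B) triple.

(198, 194, 43)

With 6 swatches and endpoints inclusive, swatch 2 sits at t = (2 − 1)/(6 − 1) = 1/5 ≈ 0.2.
#f1c40f → (241, 196, 15); #1abc9c → (26, 188, 156).
R = 241 + 0.2 × (26 − 241) = 198 → 198
G = 196 + 0.2 × (188 − 196) = 194.4 → 194
B = 15 + 0.2 × (156 − 15) = 43.2 → 43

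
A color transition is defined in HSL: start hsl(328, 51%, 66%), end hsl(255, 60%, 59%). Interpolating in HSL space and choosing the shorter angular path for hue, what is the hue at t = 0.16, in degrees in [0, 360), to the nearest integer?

Hue arc: Δh = 255 − 328 = -73° (|Δh| ≤ 180, already the shorter path).
H = 328 + 0.16 × (-73) = 316.32 → 316°

316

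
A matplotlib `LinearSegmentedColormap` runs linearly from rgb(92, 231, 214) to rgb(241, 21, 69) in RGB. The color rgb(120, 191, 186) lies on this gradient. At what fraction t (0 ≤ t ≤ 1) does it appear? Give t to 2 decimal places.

0.19

Invert the lerp on the G channel (largest span, 210): t = (191 − 231) / (21 − 231) = -40/-210 = 0.19048.
Check on R: (120 − 92)/(241 − 92) = 0.1879 ✓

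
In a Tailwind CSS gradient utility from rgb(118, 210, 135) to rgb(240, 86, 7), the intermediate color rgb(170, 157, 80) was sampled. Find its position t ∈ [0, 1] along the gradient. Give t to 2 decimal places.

0.43

Invert the lerp on the B channel (largest span, 128): t = (80 − 135) / (7 − 135) = -55/-128 = 0.42969.
Check on R: (170 − 118)/(240 − 118) = 0.4262 ✓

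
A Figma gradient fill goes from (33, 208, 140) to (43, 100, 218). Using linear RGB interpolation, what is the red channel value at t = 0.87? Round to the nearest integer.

R = 33 + 0.87 × (43 − 33) = 41.7 → 42

42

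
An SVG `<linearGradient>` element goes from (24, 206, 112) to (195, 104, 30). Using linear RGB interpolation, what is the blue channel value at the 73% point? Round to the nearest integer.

52

B = 112 + 0.73 × (30 − 112) = 52.14 → 52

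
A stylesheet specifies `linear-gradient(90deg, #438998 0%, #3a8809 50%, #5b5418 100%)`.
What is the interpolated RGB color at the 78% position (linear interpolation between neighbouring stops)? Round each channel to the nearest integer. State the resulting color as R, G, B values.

78% lies between the 50% and 100% stops, so the local fraction is t = (78 − 50)/(100 − 50) = 28/50 ≈ 0.56.
#3a8809 → (58, 136, 9); #5b5418 → (91, 84, 24).
R = 58 + 0.56 × (91 − 58) = 76.48 → 76
G = 136 + 0.56 × (84 − 136) = 106.88 → 107
B = 9 + 0.56 × (24 − 9) = 17.4 → 17

(76, 107, 17)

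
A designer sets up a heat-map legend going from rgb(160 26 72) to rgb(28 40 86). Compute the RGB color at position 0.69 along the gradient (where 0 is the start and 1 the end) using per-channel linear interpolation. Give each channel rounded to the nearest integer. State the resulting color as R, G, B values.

R = 160 + 0.69 × (28 − 160) = 160 + 0.69 × -132 = 68.92 → 69
G = 26 + 0.69 × (40 − 26) = 26 + 0.69 × 14 = 35.66 → 36
B = 72 + 0.69 × (86 − 72) = 72 + 0.69 × 14 = 81.66 → 82

(69, 36, 82)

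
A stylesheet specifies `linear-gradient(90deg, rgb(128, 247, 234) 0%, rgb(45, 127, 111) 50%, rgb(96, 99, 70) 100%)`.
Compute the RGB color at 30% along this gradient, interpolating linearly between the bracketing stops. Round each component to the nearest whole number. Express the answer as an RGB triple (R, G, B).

30% lies between the 0% and 50% stops, so the local fraction is t = (30 − 0)/(50 − 0) = 30/50 ≈ 0.6.
R = 128 + 0.6 × (45 − 128) = 78.2 → 78
G = 247 + 0.6 × (127 − 247) = 175 → 175
B = 234 + 0.6 × (111 − 234) = 160.2 → 160

(78, 175, 160)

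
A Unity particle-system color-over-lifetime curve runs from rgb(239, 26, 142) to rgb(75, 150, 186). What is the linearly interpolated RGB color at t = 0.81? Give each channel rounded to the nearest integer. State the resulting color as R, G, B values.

(106, 126, 178)

R = 239 + 0.81 × (75 − 239) = 239 + 0.81 × -164 = 106.16 → 106
G = 26 + 0.81 × (150 − 26) = 26 + 0.81 × 124 = 126.44 → 126
B = 142 + 0.81 × (186 − 142) = 142 + 0.81 × 44 = 177.64 → 178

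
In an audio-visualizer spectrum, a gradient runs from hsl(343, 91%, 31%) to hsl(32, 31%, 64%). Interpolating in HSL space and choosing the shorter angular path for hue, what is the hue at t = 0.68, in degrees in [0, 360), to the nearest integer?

16

Hue: 32 − 343 = -311°, but |-311| > 180 so the shorter arc goes the other way: Δh = -311 + 360 = 49°.
H = 343 + 0.68 × (49) = 376.32 → 376 → 376 mod 360 = 16°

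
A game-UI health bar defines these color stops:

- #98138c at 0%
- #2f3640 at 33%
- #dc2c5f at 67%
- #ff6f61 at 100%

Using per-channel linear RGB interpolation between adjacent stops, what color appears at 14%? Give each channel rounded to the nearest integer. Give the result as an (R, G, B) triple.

14% lies between the 0% and 33% stops, so the local fraction is t = (14 − 0)/(33 − 0) = 14/33 ≈ 0.4242.
#98138c → (152, 19, 140); #2f3640 → (47, 54, 64).
R = 152 + 0.4242 × (47 − 152) = 107.459 → 107
G = 19 + 0.4242 × (54 − 19) = 33.847 → 34
B = 140 + 0.4242 × (64 − 140) = 107.761 → 108

(107, 34, 108)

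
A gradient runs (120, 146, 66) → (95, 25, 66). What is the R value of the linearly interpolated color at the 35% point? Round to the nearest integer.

111

R = 120 + 0.35 × (95 − 120) = 111.25 → 111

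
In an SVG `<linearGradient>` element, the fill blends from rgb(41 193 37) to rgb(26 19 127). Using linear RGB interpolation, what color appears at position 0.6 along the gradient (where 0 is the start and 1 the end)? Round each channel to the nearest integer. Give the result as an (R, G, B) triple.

(32, 89, 91)

R = 41 + 0.6 × (26 − 41) = 41 + 0.6 × -15 = 32 → 32
G = 193 + 0.6 × (19 − 193) = 193 + 0.6 × -174 = 88.6 → 89
B = 37 + 0.6 × (127 − 37) = 37 + 0.6 × 90 = 91 → 91
So the blended color is (32, 89, 91), about #20595b.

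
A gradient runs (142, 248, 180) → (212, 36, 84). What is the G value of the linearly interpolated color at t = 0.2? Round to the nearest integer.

G = 248 + 0.2 × (36 − 248) = 205.6 → 206

206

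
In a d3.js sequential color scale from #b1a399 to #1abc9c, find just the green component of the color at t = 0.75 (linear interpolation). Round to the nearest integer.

182

G₁ = 163 (from #b1a399), G₂ = 188 (from #1abc9c).
G = 163 + 0.75 × (188 − 163) = 181.75 → 182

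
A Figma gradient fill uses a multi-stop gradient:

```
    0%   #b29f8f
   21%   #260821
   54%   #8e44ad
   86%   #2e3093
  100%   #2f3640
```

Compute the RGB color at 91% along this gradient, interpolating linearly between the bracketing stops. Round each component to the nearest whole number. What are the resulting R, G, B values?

91% lies between the 86% and 100% stops, so the local fraction is t = (91 − 86)/(100 − 86) = 5/14 ≈ 0.3571.
#2e3093 → (46, 48, 147); #2f3640 → (47, 54, 64).
R = 46 + 0.3571 × (47 − 46) = 46.357 → 46
G = 48 + 0.3571 × (54 − 48) = 50.143 → 50
B = 147 + 0.3571 × (64 − 147) = 117.361 → 117

(46, 50, 117)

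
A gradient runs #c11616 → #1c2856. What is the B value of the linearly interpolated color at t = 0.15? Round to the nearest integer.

B₁ = 22 (from #c11616), B₂ = 86 (from #1c2856).
B = 22 + 0.15 × (86 − 22) = 31.6 → 32

32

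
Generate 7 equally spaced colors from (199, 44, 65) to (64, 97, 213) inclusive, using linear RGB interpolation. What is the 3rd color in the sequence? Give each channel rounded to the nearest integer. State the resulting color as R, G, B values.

With 7 swatches and endpoints inclusive, swatch 3 sits at t = (3 − 1)/(7 − 1) = 2/6 ≈ 0.3333.
R = 199 + 0.3333 × (64 − 199) = 154.005 → 154
G = 44 + 0.3333 × (97 − 44) = 61.665 → 62
B = 65 + 0.3333 × (213 − 65) = 114.328 → 114

(154, 62, 114)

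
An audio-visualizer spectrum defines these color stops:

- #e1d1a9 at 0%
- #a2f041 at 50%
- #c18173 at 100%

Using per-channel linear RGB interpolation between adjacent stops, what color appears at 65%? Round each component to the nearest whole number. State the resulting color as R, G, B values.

65% lies between the 50% and 100% stops, so the local fraction is t = (65 − 50)/(100 − 50) = 15/50 ≈ 0.3.
#a2f041 → (162, 240, 65); #c18173 → (193, 129, 115).
R = 162 + 0.3 × (193 − 162) = 171.3 → 171
G = 240 + 0.3 × (129 − 240) = 206.7 → 207
B = 65 + 0.3 × (115 − 65) = 80 → 80

(171, 207, 80)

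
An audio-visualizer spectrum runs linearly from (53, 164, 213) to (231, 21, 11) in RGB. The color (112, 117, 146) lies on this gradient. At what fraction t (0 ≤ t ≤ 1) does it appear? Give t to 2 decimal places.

Invert the lerp on the B channel (largest span, 202): t = (146 − 213) / (11 − 213) = -67/-202 = 0.33168.
Check on R: (112 − 53)/(231 − 53) = 0.3315 ✓

0.33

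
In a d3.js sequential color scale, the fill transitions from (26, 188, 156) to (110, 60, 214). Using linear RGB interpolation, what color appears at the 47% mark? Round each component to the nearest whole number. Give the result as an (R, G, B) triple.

(65, 128, 183)

47% corresponds to t = 0.47.
R = 26 + 0.47 × (110 − 26) = 26 + 0.47 × 84 = 65.48 → 65
G = 188 + 0.47 × (60 − 188) = 188 + 0.47 × -128 = 127.84 → 128
B = 156 + 0.47 × (214 − 156) = 156 + 0.47 × 58 = 183.26 → 183
So the blended color is (65, 128, 183), about #4180b7.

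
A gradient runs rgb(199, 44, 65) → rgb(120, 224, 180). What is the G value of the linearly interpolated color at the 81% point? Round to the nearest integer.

G = 44 + 0.81 × (224 − 44) = 189.8 → 190

190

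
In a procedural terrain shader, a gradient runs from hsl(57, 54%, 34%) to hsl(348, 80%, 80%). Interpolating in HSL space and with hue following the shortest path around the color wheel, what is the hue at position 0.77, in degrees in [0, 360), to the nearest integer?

4

Hue: 348 − 57 = 291°, but |291| > 180 so the shorter arc goes the other way: Δh = 291 − 360 = -69°.
H = 57 + 0.77 × (-69) = 3.87 → 4°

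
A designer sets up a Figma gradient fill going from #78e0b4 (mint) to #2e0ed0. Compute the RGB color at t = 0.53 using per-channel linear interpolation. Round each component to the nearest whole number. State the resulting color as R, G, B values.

#78e0b4 → (120, 224, 180); #2e0ed0 → (46, 14, 208).
R = 120 + 0.53 × (46 − 120) = 120 + 0.53 × -74 = 80.78 → 81
G = 224 + 0.53 × (14 − 224) = 224 + 0.53 × -210 = 112.7 → 113
B = 180 + 0.53 × (208 − 180) = 180 + 0.53 × 28 = 194.84 → 195
So the blended color is (81, 113, 195), about #5171c3.

(81, 113, 195)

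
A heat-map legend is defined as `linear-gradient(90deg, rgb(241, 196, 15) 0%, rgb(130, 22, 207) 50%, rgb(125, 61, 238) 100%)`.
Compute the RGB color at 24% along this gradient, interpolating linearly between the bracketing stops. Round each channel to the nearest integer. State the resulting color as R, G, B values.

24% lies between the 0% and 50% stops, so the local fraction is t = (24 − 0)/(50 − 0) = 24/50 ≈ 0.48.
R = 241 + 0.48 × (130 − 241) = 187.72 → 188
G = 196 + 0.48 × (22 − 196) = 112.48 → 112
B = 15 + 0.48 × (207 − 15) = 107.16 → 107

(188, 112, 107)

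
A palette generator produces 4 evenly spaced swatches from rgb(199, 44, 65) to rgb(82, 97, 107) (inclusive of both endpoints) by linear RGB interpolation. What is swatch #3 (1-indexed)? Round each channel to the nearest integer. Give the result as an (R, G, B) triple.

(121, 79, 93)

With 4 swatches and endpoints inclusive, swatch 3 sits at t = (3 − 1)/(4 − 1) = 2/3 ≈ 0.6667.
R = 199 + 0.6667 × (82 − 199) = 120.996 → 121
G = 44 + 0.6667 × (97 − 44) = 79.335 → 79
B = 65 + 0.6667 × (107 − 65) = 93.001 → 93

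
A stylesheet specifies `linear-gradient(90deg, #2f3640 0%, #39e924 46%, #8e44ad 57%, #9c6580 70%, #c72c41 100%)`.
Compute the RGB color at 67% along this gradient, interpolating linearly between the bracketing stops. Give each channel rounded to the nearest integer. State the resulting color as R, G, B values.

67% lies between the 57% and 70% stops, so the local fraction is t = (67 − 57)/(70 − 57) = 10/13 ≈ 0.7692.
#8e44ad → (142, 68, 173); #9c6580 → (156, 101, 128).
R = 142 + 0.7692 × (156 − 142) = 152.769 → 153
G = 68 + 0.7692 × (101 − 68) = 93.384 → 93
B = 173 + 0.7692 × (128 − 173) = 138.386 → 138

(153, 93, 138)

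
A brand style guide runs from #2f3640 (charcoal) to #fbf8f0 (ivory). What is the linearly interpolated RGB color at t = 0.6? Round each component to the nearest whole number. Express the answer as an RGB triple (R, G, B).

(169, 170, 170)

#2f3640 → (47, 54, 64); #fbf8f0 → (251, 248, 240).
R = 47 + 0.6 × (251 − 47) = 47 + 0.6 × 204 = 169.4 → 169
G = 54 + 0.6 × (248 − 54) = 54 + 0.6 × 194 = 170.4 → 170
B = 64 + 0.6 × (240 − 64) = 64 + 0.6 × 176 = 169.6 → 170
So the blended color is (169, 170, 170), about #a9aaaa.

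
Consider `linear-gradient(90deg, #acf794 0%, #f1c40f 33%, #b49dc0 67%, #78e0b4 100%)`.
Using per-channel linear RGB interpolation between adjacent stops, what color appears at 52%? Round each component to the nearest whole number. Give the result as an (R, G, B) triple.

52% lies between the 33% and 67% stops, so the local fraction is t = (52 − 33)/(67 − 33) = 19/34 ≈ 0.5588.
#f1c40f → (241, 196, 15); #b49dc0 → (180, 157, 192).
R = 241 + 0.5588 × (180 − 241) = 206.913 → 207
G = 196 + 0.5588 × (157 − 196) = 174.207 → 174
B = 15 + 0.5588 × (192 − 15) = 113.908 → 114

(207, 174, 114)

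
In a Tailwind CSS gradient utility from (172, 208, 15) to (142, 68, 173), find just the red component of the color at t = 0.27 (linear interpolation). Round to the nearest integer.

164

R = 172 + 0.27 × (142 − 172) = 163.9 → 164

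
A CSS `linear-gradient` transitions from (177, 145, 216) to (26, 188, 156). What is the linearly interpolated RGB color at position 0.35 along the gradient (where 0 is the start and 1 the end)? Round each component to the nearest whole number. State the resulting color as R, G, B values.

(124, 160, 195)

R = 177 + 0.35 × (26 − 177) = 177 + 0.35 × -151 = 124.15 → 124
G = 145 + 0.35 × (188 − 145) = 145 + 0.35 × 43 = 160.05 → 160
B = 216 + 0.35 × (156 − 216) = 216 + 0.35 × -60 = 195 → 195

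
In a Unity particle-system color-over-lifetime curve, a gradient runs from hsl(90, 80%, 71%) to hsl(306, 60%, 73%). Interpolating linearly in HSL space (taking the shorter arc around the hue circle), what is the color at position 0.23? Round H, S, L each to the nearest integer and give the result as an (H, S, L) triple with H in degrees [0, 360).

(57, 75, 71)

Hue: 306 − 90 = 216°, but |216| > 180 so the shorter arc goes the other way: Δh = 216 − 360 = -144°.
H = 90 + 0.23 × (-144) = 56.88 → 57°
S = 80 + 0.23 × (60 − 80) = 75.4 → 75%
L = 71 + 0.23 × (73 − 71) = 71.46 → 71%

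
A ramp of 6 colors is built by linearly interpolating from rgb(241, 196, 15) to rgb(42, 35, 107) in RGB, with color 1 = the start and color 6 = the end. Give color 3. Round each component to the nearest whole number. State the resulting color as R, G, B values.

With 6 swatches and endpoints inclusive, swatch 3 sits at t = (3 − 1)/(6 − 1) = 2/5 ≈ 0.4.
R = 241 + 0.4 × (42 − 241) = 161.4 → 161
G = 196 + 0.4 × (35 − 196) = 131.6 → 132
B = 15 + 0.4 × (107 − 15) = 51.8 → 52

(161, 132, 52)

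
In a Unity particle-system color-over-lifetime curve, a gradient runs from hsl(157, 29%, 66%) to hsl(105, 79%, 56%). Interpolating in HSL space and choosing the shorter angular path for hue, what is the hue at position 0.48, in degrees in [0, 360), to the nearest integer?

Hue arc: Δh = 105 − 157 = -52° (|Δh| ≤ 180, already the shorter path).
H = 157 + 0.48 × (-52) = 132.04 → 132°

132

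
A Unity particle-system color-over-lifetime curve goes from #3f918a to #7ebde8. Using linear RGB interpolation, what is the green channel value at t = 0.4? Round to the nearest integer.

163

G₁ = 145 (from #3f918a), G₂ = 189 (from #7ebde8).
G = 145 + 0.4 × (189 − 145) = 162.6 → 163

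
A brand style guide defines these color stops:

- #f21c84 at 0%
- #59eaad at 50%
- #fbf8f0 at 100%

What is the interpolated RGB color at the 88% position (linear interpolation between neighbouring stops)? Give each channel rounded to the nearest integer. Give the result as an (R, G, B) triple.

(212, 245, 224)

88% lies between the 50% and 100% stops, so the local fraction is t = (88 − 50)/(100 − 50) = 38/50 ≈ 0.76.
#59eaad → (89, 234, 173); #fbf8f0 → (251, 248, 240).
R = 89 + 0.76 × (251 − 89) = 212.12 → 212
G = 234 + 0.76 × (248 − 234) = 244.64 → 245
B = 173 + 0.76 × (240 − 173) = 223.92 → 224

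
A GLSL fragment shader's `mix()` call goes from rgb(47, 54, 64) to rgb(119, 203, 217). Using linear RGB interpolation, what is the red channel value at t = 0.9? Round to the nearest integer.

112

R = 47 + 0.9 × (119 − 47) = 111.8 → 112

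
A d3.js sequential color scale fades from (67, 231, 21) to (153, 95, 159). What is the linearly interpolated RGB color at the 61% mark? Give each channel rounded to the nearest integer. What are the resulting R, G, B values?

(119, 148, 105)

61% corresponds to t = 0.61.
R = 67 + 0.61 × (153 − 67) = 67 + 0.61 × 86 = 119.46 → 119
G = 231 + 0.61 × (95 − 231) = 231 + 0.61 × -136 = 148.04 → 148
B = 21 + 0.61 × (159 − 21) = 21 + 0.61 × 138 = 105.18 → 105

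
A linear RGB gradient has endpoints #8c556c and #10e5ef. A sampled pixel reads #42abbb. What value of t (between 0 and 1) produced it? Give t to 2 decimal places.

Invert the lerp on the G channel (largest span, 144): t = (171 − 85) / (229 − 85) = 86/144 = 0.59722.
Check on R: (66 − 140)/(16 − 140) = 0.5968 ✓

0.60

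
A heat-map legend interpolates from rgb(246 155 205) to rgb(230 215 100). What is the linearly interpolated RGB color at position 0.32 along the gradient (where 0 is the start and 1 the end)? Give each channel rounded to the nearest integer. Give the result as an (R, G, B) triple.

(241, 174, 171)

R = 246 + 0.32 × (230 − 246) = 246 + 0.32 × -16 = 240.88 → 241
G = 155 + 0.32 × (215 − 155) = 155 + 0.32 × 60 = 174.2 → 174
B = 205 + 0.32 × (100 − 205) = 205 + 0.32 × -105 = 171.4 → 171
So the blended color is (241, 174, 171), about #f1aeab.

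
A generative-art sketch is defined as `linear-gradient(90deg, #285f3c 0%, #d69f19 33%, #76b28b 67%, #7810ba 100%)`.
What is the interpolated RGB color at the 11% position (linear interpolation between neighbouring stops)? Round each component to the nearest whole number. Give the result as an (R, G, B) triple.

11% lies between the 0% and 33% stops, so the local fraction is t = (11 − 0)/(33 − 0) = 11/33 ≈ 0.3333.
#285f3c → (40, 95, 60); #d69f19 → (214, 159, 25).
R = 40 + 0.3333 × (214 − 40) = 97.994 → 98
G = 95 + 0.3333 × (159 − 95) = 116.331 → 116
B = 60 + 0.3333 × (25 − 60) = 48.334 → 48

(98, 116, 48)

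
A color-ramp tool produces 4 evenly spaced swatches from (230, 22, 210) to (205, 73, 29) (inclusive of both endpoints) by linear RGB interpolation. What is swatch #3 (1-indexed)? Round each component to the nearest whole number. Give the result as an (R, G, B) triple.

(213, 56, 89)

With 4 swatches and endpoints inclusive, swatch 3 sits at t = (3 − 1)/(4 − 1) = 2/3 ≈ 0.6667.
R = 230 + 0.6667 × (205 − 230) = 213.333 → 213
G = 22 + 0.6667 × (73 − 22) = 56.002 → 56
B = 210 + 0.6667 × (29 − 210) = 89.327 → 89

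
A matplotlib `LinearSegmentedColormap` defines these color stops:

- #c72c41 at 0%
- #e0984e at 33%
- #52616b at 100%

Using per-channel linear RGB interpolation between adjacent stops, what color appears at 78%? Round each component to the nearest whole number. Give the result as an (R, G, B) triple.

(129, 115, 97)

78% lies between the 33% and 100% stops, so the local fraction is t = (78 − 33)/(100 − 33) = 45/67 ≈ 0.6716.
#e0984e → (224, 152, 78); #52616b → (82, 97, 107).
R = 224 + 0.6716 × (82 − 224) = 128.633 → 129
G = 152 + 0.6716 × (97 − 152) = 115.062 → 115
B = 78 + 0.6716 × (107 − 78) = 97.476 → 97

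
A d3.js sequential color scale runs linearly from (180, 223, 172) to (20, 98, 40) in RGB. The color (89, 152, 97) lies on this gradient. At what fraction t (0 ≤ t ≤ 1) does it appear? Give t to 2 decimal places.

0.57

Invert the lerp on the R channel (largest span, 160): t = (89 − 180) / (20 − 180) = -91/-160 = 0.56875.
Check on G: (152 − 223)/(98 − 223) = 0.568 ✓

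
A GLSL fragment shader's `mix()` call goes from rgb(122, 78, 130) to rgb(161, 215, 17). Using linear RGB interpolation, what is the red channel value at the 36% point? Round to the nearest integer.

136

R = 122 + 0.36 × (161 − 122) = 136.04 → 136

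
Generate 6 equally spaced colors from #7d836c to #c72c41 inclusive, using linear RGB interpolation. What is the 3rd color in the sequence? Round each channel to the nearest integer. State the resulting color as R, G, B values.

With 6 swatches and endpoints inclusive, swatch 3 sits at t = (3 − 1)/(6 − 1) = 2/5 ≈ 0.4.
#7d836c → (125, 131, 108); #c72c41 → (199, 44, 65).
R = 125 + 0.4 × (199 − 125) = 154.6 → 155
G = 131 + 0.4 × (44 − 131) = 96.2 → 96
B = 108 + 0.4 × (65 − 108) = 90.8 → 91

(155, 96, 91)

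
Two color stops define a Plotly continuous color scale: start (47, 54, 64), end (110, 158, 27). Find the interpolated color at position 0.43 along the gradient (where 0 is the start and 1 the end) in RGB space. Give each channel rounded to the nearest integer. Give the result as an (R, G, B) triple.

R = 47 + 0.43 × (110 − 47) = 47 + 0.43 × 63 = 74.09 → 74
G = 54 + 0.43 × (158 − 54) = 54 + 0.43 × 104 = 98.72 → 99
B = 64 + 0.43 × (27 − 64) = 64 + 0.43 × -37 = 48.09 → 48

(74, 99, 48)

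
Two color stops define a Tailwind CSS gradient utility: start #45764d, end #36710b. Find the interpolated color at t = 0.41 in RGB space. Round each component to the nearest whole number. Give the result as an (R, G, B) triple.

(63, 116, 50)

#45764d → (69, 118, 77); #36710b → (54, 113, 11).
R = 69 + 0.41 × (54 − 69) = 69 + 0.41 × -15 = 62.85 → 63
G = 118 + 0.41 × (113 − 118) = 118 + 0.41 × -5 = 115.95 → 116
B = 77 + 0.41 × (11 − 77) = 77 + 0.41 × -66 = 49.94 → 50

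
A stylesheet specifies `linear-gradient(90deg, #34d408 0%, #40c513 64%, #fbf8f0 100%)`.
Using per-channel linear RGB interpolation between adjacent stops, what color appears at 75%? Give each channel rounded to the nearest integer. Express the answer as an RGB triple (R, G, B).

75% lies between the 64% and 100% stops, so the local fraction is t = (75 − 64)/(100 − 64) = 11/36 ≈ 0.3056.
#40c513 → (64, 197, 19); #fbf8f0 → (251, 248, 240).
R = 64 + 0.3056 × (251 − 64) = 121.147 → 121
G = 197 + 0.3056 × (248 − 197) = 212.586 → 213
B = 19 + 0.3056 × (240 − 19) = 86.538 → 87

(121, 213, 87)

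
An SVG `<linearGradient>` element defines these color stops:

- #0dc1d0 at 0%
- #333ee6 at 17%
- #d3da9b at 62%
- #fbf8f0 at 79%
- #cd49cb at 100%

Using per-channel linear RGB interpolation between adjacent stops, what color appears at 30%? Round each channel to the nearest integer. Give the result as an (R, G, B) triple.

30% lies between the 17% and 62% stops, so the local fraction is t = (30 − 17)/(62 − 17) = 13/45 ≈ 0.2889.
#333ee6 → (51, 62, 230); #d3da9b → (211, 218, 155).
R = 51 + 0.2889 × (211 − 51) = 97.224 → 97
G = 62 + 0.2889 × (218 − 62) = 107.068 → 107
B = 230 + 0.2889 × (155 − 230) = 208.333 → 208

(97, 107, 208)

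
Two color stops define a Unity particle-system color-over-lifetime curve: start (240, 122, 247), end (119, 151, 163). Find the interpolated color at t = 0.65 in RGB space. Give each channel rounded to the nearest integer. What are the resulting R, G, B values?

R = 240 + 0.65 × (119 − 240) = 240 + 0.65 × -121 = 161.35 → 161
G = 122 + 0.65 × (151 − 122) = 122 + 0.65 × 29 = 140.85 → 141
B = 247 + 0.65 × (163 − 247) = 247 + 0.65 × -84 = 192.4 → 192

(161, 141, 192)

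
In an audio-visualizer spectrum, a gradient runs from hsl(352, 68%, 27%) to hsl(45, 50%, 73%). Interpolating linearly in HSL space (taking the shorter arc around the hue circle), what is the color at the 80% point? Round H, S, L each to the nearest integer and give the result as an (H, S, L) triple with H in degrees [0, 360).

Hue: 45 − 352 = -307°, but |-307| > 180 so the shorter arc goes the other way: Δh = -307 + 360 = 53°.
H = 352 + 0.8 × (53) = 394.4 → 394 → 394 mod 360 = 34°
S = 68 + 0.8 × (50 − 68) = 53.6 → 54%
L = 27 + 0.8 × (73 − 27) = 63.8 → 64%

(34, 54, 64)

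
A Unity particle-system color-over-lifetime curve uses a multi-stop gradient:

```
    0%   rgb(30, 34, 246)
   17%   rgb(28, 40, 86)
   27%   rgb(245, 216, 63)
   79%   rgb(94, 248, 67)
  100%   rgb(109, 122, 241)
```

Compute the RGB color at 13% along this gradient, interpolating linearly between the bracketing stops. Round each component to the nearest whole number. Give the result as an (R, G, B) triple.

(28, 39, 124)

13% lies between the 0% and 17% stops, so the local fraction is t = (13 − 0)/(17 − 0) = 13/17 ≈ 0.7647.
R = 30 + 0.7647 × (28 − 30) = 28.471 → 28
G = 34 + 0.7647 × (40 − 34) = 38.588 → 39
B = 246 + 0.7647 × (86 − 246) = 123.648 → 124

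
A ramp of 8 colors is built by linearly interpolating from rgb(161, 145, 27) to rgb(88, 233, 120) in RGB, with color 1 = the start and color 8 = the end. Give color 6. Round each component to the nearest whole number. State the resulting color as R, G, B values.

(109, 208, 93)

With 8 swatches and endpoints inclusive, swatch 6 sits at t = (6 − 1)/(8 − 1) = 5/7 ≈ 0.7143.
R = 161 + 0.7143 × (88 − 161) = 108.856 → 109
G = 145 + 0.7143 × (233 − 145) = 207.858 → 208
B = 27 + 0.7143 × (120 − 27) = 93.43 → 93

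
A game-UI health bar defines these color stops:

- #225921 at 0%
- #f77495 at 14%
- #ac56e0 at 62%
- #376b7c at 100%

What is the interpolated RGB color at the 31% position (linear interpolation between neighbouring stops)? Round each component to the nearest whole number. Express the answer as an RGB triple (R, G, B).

31% lies between the 14% and 62% stops, so the local fraction is t = (31 − 14)/(62 − 14) = 17/48 ≈ 0.3542.
#f77495 → (247, 116, 149); #ac56e0 → (172, 86, 224).
R = 247 + 0.3542 × (172 − 247) = 220.435 → 220
G = 116 + 0.3542 × (86 − 116) = 105.374 → 105
B = 149 + 0.3542 × (224 − 149) = 175.565 → 176

(220, 105, 176)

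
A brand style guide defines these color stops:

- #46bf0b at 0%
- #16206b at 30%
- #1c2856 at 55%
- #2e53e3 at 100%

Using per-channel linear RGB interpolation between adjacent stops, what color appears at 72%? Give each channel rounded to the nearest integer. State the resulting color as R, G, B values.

72% lies between the 55% and 100% stops, so the local fraction is t = (72 − 55)/(100 − 55) = 17/45 ≈ 0.3778.
#1c2856 → (28, 40, 86); #2e53e3 → (46, 83, 227).
R = 28 + 0.3778 × (46 − 28) = 34.8 → 35
G = 40 + 0.3778 × (83 − 40) = 56.245 → 56
B = 86 + 0.3778 × (227 − 86) = 139.27 → 139

(35, 56, 139)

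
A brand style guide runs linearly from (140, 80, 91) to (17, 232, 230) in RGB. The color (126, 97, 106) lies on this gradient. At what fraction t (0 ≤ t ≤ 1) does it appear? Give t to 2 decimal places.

0.11

Invert the lerp on the G channel (largest span, 152): t = (97 − 80) / (232 − 80) = 17/152 = 0.11184.
Check on R: (126 − 140)/(17 − 140) = 0.1138 ✓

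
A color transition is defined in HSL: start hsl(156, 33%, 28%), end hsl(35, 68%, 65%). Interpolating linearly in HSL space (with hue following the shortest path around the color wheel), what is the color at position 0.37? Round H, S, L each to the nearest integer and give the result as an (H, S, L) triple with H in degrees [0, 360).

Hue arc: Δh = 35 − 156 = -121° (|Δh| ≤ 180, already the shorter path).
H = 156 + 0.37 × (-121) = 111.23 → 111°
S = 33 + 0.37 × (68 − 33) = 45.95 → 46%
L = 28 + 0.37 × (65 − 28) = 41.69 → 42%

(111, 46, 42)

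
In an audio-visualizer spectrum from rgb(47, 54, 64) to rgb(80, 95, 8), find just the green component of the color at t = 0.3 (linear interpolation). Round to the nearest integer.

66

G = 54 + 0.3 × (95 − 54) = 66.3 → 66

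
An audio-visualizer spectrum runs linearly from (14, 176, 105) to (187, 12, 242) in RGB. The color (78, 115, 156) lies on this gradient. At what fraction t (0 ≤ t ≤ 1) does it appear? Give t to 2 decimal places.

0.37

Invert the lerp on the R channel (largest span, 173): t = (78 − 14) / (187 − 14) = 64/173 = 0.36994.
Check on G: (115 − 176)/(12 − 176) = 0.372 ✓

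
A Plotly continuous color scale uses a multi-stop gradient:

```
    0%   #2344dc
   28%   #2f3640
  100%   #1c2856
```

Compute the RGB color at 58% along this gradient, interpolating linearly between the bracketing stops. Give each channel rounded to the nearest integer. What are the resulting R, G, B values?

(39, 48, 73)

58% lies between the 28% and 100% stops, so the local fraction is t = (58 − 28)/(100 − 28) = 30/72 ≈ 0.4167.
#2f3640 → (47, 54, 64); #1c2856 → (28, 40, 86).
R = 47 + 0.4167 × (28 − 47) = 39.083 → 39
G = 54 + 0.4167 × (40 − 54) = 48.166 → 48
B = 64 + 0.4167 × (86 − 64) = 73.167 → 73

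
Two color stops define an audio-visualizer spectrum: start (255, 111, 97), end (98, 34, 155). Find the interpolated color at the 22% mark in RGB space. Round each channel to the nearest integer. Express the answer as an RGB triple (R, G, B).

22% corresponds to t = 0.22.
R = 255 + 0.22 × (98 − 255) = 255 + 0.22 × -157 = 220.46 → 220
G = 111 + 0.22 × (34 − 111) = 111 + 0.22 × -77 = 94.06 → 94
B = 97 + 0.22 × (155 − 97) = 97 + 0.22 × 58 = 109.76 → 110

(220, 94, 110)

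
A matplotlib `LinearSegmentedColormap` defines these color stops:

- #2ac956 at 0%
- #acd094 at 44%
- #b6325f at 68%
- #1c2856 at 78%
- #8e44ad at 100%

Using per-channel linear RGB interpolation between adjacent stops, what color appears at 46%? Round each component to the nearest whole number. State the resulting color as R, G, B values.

(173, 195, 144)

46% lies between the 44% and 68% stops, so the local fraction is t = (46 − 44)/(68 − 44) = 2/24 ≈ 0.0833.
#acd094 → (172, 208, 148); #b6325f → (182, 50, 95).
R = 172 + 0.0833 × (182 − 172) = 172.833 → 173
G = 208 + 0.0833 × (50 − 208) = 194.839 → 195
B = 148 + 0.0833 × (95 − 148) = 143.585 → 144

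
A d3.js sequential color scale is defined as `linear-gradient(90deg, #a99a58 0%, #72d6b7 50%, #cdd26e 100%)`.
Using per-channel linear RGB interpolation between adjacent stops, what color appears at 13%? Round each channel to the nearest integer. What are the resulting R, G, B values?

(155, 170, 113)

13% lies between the 0% and 50% stops, so the local fraction is t = (13 − 0)/(50 − 0) = 13/50 ≈ 0.26.
#a99a58 → (169, 154, 88); #72d6b7 → (114, 214, 183).
R = 169 + 0.26 × (114 − 169) = 154.7 → 155
G = 154 + 0.26 × (214 − 154) = 169.6 → 170
B = 88 + 0.26 × (183 − 88) = 112.7 → 113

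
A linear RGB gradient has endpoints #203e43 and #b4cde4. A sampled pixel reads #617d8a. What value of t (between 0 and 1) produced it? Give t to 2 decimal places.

Invert the lerp on the B channel (largest span, 161): t = (138 − 67) / (228 − 67) = 71/161 = 0.44099.
Check on R: (97 − 32)/(180 − 32) = 0.4392 ✓

0.44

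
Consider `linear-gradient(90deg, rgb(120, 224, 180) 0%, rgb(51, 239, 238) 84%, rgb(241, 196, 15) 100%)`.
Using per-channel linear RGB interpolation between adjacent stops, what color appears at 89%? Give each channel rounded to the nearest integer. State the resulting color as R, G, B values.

(110, 226, 168)

89% lies between the 84% and 100% stops, so the local fraction is t = (89 − 84)/(100 − 84) = 5/16 ≈ 0.3125.
R = 51 + 0.3125 × (241 − 51) = 110.375 → 110
G = 239 + 0.3125 × (196 − 239) = 225.562 → 226
B = 238 + 0.3125 × (15 − 238) = 168.312 → 168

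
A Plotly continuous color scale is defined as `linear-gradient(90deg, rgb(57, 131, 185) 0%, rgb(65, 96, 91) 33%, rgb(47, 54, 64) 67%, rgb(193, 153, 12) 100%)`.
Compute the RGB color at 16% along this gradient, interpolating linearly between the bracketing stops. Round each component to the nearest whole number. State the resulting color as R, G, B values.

16% lies between the 0% and 33% stops, so the local fraction is t = (16 − 0)/(33 − 0) = 16/33 ≈ 0.4848.
R = 57 + 0.4848 × (65 − 57) = 60.878 → 61
G = 131 + 0.4848 × (96 − 131) = 114.032 → 114
B = 185 + 0.4848 × (91 − 185) = 139.429 → 139

(61, 114, 139)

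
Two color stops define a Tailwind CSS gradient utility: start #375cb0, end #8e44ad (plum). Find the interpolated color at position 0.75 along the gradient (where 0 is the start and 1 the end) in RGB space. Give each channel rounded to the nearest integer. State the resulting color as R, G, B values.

(120, 74, 174)

#375cb0 → (55, 92, 176); #8e44ad → (142, 68, 173).
R = 55 + 0.75 × (142 − 55) = 55 + 0.75 × 87 = 120.25 → 120
G = 92 + 0.75 × (68 − 92) = 92 + 0.75 × -24 = 74 → 74
B = 176 + 0.75 × (173 − 176) = 176 + 0.75 × -3 = 173.75 → 174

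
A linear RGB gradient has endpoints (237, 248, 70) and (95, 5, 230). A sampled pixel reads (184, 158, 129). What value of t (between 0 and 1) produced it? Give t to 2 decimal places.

0.37

Invert the lerp on the G channel (largest span, 243): t = (158 − 248) / (5 − 248) = -90/-243 = 0.37037.
Check on R: (184 − 237)/(95 − 237) = 0.3732 ✓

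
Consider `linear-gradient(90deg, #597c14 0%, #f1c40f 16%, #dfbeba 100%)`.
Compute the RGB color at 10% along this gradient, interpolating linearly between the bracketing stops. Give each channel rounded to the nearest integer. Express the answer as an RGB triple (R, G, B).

10% lies between the 0% and 16% stops, so the local fraction is t = (10 − 0)/(16 − 0) = 10/16 ≈ 0.625.
#597c14 → (89, 124, 20); #f1c40f → (241, 196, 15).
R = 89 + 0.625 × (241 − 89) = 184 → 184
G = 124 + 0.625 × (196 − 124) = 169 → 169
B = 20 + 0.625 × (15 − 20) = 16.875 → 17

(184, 169, 17)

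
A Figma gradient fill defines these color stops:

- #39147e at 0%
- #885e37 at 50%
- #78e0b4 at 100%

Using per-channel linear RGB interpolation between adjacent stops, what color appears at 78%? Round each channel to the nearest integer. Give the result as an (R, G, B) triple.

78% lies between the 50% and 100% stops, so the local fraction is t = (78 − 50)/(100 − 50) = 28/50 ≈ 0.56.
#885e37 → (136, 94, 55); #78e0b4 → (120, 224, 180).
R = 136 + 0.56 × (120 − 136) = 127.04 → 127
G = 94 + 0.56 × (224 − 94) = 166.8 → 167
B = 55 + 0.56 × (180 − 55) = 125 → 125

(127, 167, 125)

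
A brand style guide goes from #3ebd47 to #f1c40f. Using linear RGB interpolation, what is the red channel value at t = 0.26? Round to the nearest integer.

109

R₁ = 62 (from #3ebd47), R₂ = 241 (from #f1c40f).
R = 62 + 0.26 × (241 − 62) = 108.54 → 109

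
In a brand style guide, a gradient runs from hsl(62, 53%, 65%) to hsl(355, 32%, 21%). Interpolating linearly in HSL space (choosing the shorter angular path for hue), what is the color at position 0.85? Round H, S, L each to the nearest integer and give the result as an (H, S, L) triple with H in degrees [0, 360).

Hue: 355 − 62 = 293°, but |293| > 180 so the shorter arc goes the other way: Δh = 293 − 360 = -67°.
H = 62 + 0.85 × (-67) = 5.05 → 5°
S = 53 + 0.85 × (32 − 53) = 35.15 → 35%
L = 65 + 0.85 × (21 − 65) = 27.6 → 28%

(5, 35, 28)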